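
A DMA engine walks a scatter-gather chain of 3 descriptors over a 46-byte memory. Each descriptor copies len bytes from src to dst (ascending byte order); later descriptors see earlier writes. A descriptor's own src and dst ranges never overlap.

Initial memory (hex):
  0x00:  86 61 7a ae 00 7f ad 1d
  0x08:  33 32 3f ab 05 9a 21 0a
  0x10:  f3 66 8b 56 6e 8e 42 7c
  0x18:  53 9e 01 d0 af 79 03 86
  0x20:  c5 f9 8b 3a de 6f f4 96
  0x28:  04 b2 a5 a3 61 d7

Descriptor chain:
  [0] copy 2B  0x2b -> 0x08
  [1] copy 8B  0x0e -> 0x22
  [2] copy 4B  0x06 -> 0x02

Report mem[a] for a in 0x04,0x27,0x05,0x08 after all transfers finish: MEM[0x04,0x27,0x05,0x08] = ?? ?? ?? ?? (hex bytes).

#0 dst[0x08+2] := {0xa3,0x61}
#1 dst[0x22+8] := {0x21,0x0a,0xf3,0x66,0x8b,0x56,0x6e,0x8e}
#2 dst[0x02+4] := {0xad,0x1d,0xa3,0x61}
query mem[0x04]=0xa3, mem[0x27]=0x56, mem[0x05]=0x61, mem[0x08]=0xa3

MEM[0x04,0x27,0x05,0x08] = a3 56 61 a3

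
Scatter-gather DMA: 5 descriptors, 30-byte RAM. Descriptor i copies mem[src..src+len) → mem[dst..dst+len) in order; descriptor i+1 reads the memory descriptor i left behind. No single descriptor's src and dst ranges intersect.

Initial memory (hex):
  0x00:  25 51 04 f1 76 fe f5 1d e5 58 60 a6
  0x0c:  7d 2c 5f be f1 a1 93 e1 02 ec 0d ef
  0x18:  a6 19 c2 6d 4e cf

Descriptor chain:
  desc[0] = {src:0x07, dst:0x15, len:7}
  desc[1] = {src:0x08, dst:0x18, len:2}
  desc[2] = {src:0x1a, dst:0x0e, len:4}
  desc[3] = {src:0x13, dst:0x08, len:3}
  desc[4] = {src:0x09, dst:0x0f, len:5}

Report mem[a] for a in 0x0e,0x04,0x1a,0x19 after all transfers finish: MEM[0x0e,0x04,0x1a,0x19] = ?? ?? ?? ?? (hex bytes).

#0 dst[0x15+7] := {0x1d,0xe5,0x58,0x60,0xa6,0x7d,0x2c}
#1 dst[0x18+2] := {0xe5,0x58}
#2 dst[0x0e+4] := {0x7d,0x2c,0x4e,0xcf}
#3 dst[0x08+3] := {0xe1,0x02,0x1d}
#4 dst[0x0f+5] := {0x02,0x1d,0xa6,0x7d,0x2c}
query mem[0x0e]=0x7d, mem[0x04]=0x76, mem[0x1a]=0x7d, mem[0x19]=0x58

MEM[0x0e,0x04,0x1a,0x19] = 7d 76 7d 58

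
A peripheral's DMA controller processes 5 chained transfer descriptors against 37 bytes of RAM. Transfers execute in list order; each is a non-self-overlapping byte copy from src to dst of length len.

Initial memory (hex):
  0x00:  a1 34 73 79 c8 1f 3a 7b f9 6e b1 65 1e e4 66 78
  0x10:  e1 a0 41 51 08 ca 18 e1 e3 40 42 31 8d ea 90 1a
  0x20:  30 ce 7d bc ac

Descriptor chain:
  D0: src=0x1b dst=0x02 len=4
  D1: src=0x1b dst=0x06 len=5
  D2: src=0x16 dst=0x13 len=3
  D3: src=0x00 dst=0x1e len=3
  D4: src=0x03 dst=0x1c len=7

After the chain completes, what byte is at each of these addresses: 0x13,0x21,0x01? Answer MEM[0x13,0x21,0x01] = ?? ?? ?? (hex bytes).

MEM[0x13,0x21,0x01] = 18 ea 34

#0 dst[0x02+4] := {0x31,0x8d,0xea,0x90}
#1 dst[0x06+5] := {0x31,0x8d,0xea,0x90,0x1a}
#2 dst[0x13+3] := {0x18,0xe1,0xe3}
#3 dst[0x1e+3] := {0xa1,0x34,0x31}
#4 dst[0x1c+7] := {0x8d,0xea,0x90,0x31,0x8d,0xea,0x90}
query mem[0x13]=0x18, mem[0x21]=0xea, mem[0x01]=0x34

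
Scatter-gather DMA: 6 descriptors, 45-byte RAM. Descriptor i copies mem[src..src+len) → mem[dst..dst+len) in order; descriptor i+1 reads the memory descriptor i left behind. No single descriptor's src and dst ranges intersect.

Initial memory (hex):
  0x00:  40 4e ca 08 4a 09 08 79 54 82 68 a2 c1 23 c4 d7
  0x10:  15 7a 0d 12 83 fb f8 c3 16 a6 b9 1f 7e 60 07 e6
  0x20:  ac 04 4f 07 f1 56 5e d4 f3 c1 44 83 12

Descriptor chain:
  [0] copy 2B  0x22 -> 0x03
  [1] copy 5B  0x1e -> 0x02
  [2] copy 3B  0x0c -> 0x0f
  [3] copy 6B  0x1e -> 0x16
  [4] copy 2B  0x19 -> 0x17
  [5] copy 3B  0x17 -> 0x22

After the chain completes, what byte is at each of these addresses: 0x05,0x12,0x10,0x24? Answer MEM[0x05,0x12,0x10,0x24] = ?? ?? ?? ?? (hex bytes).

MEM[0x05,0x12,0x10,0x24] = 04 0d 23 04

[0] 0x22->0x03 len=2 : 4f 07
[1] 0x1e->0x02 len=5 : 07 e6 ac 04 4f
[2] 0x0c->0x0f len=3 : c1 23 c4
[3] 0x1e->0x16 len=6 : 07 e6 ac 04 4f 07
[4] 0x19->0x17 len=2 : 04 4f
[5] 0x17->0x22 len=3 : 04 4f 04
query mem[0x05]=0x04, mem[0x12]=0x0d, mem[0x10]=0x23, mem[0x24]=0x04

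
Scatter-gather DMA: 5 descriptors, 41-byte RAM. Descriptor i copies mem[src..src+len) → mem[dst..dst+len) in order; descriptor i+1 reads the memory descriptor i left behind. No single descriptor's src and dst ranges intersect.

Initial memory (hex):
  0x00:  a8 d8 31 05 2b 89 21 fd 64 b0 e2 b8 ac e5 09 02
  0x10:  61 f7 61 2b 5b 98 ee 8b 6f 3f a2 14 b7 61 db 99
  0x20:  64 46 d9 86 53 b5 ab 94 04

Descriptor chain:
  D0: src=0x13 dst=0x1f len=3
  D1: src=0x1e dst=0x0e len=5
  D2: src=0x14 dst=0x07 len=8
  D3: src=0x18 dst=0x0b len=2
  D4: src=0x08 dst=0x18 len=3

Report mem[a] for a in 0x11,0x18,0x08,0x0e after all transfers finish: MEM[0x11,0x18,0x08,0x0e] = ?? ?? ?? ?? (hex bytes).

MEM[0x11,0x18,0x08,0x0e] = 98 98 98 14

#0 dst[0x1f+3] := {0x2b,0x5b,0x98}
#1 dst[0x0e+5] := {0xdb,0x2b,0x5b,0x98,0xd9}
#2 dst[0x07+8] := {0x5b,0x98,0xee,0x8b,0x6f,0x3f,0xa2,0x14}
#3 dst[0x0b+2] := {0x6f,0x3f}
#4 dst[0x18+3] := {0x98,0xee,0x8b}
query mem[0x11]=0x98, mem[0x18]=0x98, mem[0x08]=0x98, mem[0x0e]=0x14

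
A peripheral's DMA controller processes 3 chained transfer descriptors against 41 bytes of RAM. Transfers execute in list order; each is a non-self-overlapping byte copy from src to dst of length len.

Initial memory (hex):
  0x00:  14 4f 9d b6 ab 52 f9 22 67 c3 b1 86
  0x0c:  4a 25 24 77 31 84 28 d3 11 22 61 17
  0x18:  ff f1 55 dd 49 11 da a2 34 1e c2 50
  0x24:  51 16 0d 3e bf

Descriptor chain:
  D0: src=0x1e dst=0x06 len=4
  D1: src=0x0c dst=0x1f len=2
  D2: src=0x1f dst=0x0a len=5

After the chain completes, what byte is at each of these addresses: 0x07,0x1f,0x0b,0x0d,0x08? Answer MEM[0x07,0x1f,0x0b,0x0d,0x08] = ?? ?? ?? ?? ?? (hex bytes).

MEM[0x07,0x1f,0x0b,0x0d,0x08] = a2 4a 25 c2 34

#0 dst[0x06+4] := {0xda,0xa2,0x34,0x1e}
#1 dst[0x1f+2] := {0x4a,0x25}
#2 dst[0x0a+5] := {0x4a,0x25,0x1e,0xc2,0x50}
query mem[0x07]=0xa2, mem[0x1f]=0x4a, mem[0x0b]=0x25, mem[0x0d]=0xc2, mem[0x08]=0x34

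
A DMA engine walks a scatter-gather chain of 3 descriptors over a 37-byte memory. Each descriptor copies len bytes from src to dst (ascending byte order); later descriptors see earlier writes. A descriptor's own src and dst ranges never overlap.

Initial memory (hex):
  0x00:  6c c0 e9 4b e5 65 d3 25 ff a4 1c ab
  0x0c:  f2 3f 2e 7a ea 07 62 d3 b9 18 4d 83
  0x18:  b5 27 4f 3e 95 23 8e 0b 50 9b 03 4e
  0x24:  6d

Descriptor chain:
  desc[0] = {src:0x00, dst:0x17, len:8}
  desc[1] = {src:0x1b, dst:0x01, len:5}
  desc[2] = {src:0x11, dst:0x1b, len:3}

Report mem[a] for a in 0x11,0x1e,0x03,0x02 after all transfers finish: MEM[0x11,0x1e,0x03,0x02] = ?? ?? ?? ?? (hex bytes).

#0 dst[0x17+8] := {0x6c,0xc0,0xe9,0x4b,0xe5,0x65,0xd3,0x25}
#1 dst[0x01+5] := {0xe5,0x65,0xd3,0x25,0x0b}
#2 dst[0x1b+3] := {0x07,0x62,0xd3}
query mem[0x11]=0x07, mem[0x1e]=0x25, mem[0x03]=0xd3, mem[0x02]=0x65

MEM[0x11,0x1e,0x03,0x02] = 07 25 d3 65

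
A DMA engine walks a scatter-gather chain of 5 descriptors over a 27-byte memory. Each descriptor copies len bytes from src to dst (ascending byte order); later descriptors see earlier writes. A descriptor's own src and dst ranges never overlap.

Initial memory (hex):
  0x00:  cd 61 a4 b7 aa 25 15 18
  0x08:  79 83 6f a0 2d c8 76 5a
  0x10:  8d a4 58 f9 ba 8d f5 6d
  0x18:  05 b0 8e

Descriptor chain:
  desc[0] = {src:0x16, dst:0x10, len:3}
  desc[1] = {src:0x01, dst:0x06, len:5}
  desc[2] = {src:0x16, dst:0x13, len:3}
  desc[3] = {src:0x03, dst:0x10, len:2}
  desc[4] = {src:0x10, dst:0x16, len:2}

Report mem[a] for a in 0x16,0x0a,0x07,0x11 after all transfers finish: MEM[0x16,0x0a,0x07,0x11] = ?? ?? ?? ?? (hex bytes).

D0: mem[0x10..0x12] <- [f5 6d 05]
D1: mem[0x06..0x0a] <- [61 a4 b7 aa 25]
D2: mem[0x13..0x15] <- [f5 6d 05]
D3: mem[0x10..0x11] <- [b7 aa]
D4: mem[0x16..0x17] <- [b7 aa]
query mem[0x16]=0xb7, mem[0x0a]=0x25, mem[0x07]=0xa4, mem[0x11]=0xaa

MEM[0x16,0x0a,0x07,0x11] = b7 25 a4 aa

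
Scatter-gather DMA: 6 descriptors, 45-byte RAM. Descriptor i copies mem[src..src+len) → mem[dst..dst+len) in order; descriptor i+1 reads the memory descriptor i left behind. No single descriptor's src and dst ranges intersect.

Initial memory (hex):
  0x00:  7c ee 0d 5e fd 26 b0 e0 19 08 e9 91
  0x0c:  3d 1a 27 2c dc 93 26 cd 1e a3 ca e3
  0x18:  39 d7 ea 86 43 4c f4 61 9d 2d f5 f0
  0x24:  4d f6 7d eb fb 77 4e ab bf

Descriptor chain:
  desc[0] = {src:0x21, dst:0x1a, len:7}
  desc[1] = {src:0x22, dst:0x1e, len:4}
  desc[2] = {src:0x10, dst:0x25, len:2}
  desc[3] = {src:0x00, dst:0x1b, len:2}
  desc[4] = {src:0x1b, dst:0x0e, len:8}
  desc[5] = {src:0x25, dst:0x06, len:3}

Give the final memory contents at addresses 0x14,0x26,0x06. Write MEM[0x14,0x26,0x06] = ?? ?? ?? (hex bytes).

  after D0: wrote 7B at 0x1a = 2df5f04df67deb
  after D1: wrote 4B at 0x1e = f5f04df6
  after D2: wrote 2B at 0x25 = dc93
  after D3: wrote 2B at 0x1b = 7cee
  after D4: wrote 8B at 0x0e = 7cee4df5f04df6f5
  after D5: wrote 3B at 0x06 = dc93eb
query mem[0x14]=0xf6, mem[0x26]=0x93, mem[0x06]=0xdc

MEM[0x14,0x26,0x06] = f6 93 dc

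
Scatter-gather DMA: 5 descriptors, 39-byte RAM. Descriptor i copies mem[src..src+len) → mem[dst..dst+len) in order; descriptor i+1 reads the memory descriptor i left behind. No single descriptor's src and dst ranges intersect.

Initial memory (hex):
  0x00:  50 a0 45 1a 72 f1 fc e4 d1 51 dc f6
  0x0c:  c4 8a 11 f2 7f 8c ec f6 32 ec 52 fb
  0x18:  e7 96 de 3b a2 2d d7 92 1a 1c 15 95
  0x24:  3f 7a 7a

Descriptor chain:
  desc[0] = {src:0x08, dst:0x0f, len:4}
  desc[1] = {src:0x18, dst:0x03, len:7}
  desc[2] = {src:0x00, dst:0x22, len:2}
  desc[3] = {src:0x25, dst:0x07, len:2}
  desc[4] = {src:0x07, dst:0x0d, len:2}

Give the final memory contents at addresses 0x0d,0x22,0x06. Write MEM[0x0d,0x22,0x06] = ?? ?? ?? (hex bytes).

  after D0: wrote 4B at 0x0f = d151dcf6
  after D1: wrote 7B at 0x03 = e796de3ba22dd7
  after D2: wrote 2B at 0x22 = 50a0
  after D3: wrote 2B at 0x07 = 7a7a
  after D4: wrote 2B at 0x0d = 7a7a
query mem[0x0d]=0x7a, mem[0x22]=0x50, mem[0x06]=0x3b

MEM[0x0d,0x22,0x06] = 7a 50 3b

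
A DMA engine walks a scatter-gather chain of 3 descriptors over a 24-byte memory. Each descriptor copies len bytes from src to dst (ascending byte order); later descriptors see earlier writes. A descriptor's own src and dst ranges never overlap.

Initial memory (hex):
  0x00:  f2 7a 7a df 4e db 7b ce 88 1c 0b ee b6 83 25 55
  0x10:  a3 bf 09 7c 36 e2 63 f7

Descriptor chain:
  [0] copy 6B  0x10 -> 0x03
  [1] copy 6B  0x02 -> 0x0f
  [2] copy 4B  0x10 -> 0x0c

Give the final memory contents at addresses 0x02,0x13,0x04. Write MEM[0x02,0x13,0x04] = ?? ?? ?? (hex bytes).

MEM[0x02,0x13,0x04] = 7a 7c bf

#0 dst[0x03+6] := {0xa3,0xbf,0x09,0x7c,0x36,0xe2}
#1 dst[0x0f+6] := {0x7a,0xa3,0xbf,0x09,0x7c,0x36}
#2 dst[0x0c+4] := {0xa3,0xbf,0x09,0x7c}
query mem[0x02]=0x7a, mem[0x13]=0x7c, mem[0x04]=0xbf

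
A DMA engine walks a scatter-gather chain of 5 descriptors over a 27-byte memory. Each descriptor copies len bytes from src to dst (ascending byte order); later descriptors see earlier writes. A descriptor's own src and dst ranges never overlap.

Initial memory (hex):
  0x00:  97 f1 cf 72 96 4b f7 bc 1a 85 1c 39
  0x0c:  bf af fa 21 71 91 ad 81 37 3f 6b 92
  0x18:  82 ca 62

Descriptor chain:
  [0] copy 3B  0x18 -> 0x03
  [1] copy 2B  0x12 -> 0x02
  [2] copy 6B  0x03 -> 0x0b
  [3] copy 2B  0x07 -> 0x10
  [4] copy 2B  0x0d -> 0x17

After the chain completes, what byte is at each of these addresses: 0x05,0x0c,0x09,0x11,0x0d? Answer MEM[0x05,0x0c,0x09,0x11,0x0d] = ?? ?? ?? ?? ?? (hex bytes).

MEM[0x05,0x0c,0x09,0x11,0x0d] = 62 ca 85 1a 62

#0 dst[0x03+3] := {0x82,0xca,0x62}
#1 dst[0x02+2] := {0xad,0x81}
#2 dst[0x0b+6] := {0x81,0xca,0x62,0xf7,0xbc,0x1a}
#3 dst[0x10+2] := {0xbc,0x1a}
#4 dst[0x17+2] := {0x62,0xf7}
query mem[0x05]=0x62, mem[0x0c]=0xca, mem[0x09]=0x85, mem[0x11]=0x1a, mem[0x0d]=0x62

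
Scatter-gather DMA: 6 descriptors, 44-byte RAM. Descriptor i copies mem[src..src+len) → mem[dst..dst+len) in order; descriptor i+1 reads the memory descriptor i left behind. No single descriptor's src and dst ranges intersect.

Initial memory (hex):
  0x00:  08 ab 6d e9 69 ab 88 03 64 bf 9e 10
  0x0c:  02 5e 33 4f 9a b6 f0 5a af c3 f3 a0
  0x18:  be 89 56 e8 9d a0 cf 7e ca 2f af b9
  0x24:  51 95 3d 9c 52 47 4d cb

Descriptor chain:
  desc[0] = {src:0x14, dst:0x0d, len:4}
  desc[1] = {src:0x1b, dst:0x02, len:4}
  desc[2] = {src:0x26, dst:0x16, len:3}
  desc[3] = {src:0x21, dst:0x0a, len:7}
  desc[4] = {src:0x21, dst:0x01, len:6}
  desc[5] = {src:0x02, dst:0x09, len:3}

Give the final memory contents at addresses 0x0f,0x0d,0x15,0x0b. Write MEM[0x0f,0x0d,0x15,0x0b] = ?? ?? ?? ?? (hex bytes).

[0] 0x14->0x0d len=4 : af c3 f3 a0
[1] 0x1b->0x02 len=4 : e8 9d a0 cf
[2] 0x26->0x16 len=3 : 3d 9c 52
[3] 0x21->0x0a len=7 : 2f af b9 51 95 3d 9c
[4] 0x21->0x01 len=6 : 2f af b9 51 95 3d
[5] 0x02->0x09 len=3 : af b9 51
query mem[0x0f]=0x3d, mem[0x0d]=0x51, mem[0x15]=0xc3, mem[0x0b]=0x51

MEM[0x0f,0x0d,0x15,0x0b] = 3d 51 c3 51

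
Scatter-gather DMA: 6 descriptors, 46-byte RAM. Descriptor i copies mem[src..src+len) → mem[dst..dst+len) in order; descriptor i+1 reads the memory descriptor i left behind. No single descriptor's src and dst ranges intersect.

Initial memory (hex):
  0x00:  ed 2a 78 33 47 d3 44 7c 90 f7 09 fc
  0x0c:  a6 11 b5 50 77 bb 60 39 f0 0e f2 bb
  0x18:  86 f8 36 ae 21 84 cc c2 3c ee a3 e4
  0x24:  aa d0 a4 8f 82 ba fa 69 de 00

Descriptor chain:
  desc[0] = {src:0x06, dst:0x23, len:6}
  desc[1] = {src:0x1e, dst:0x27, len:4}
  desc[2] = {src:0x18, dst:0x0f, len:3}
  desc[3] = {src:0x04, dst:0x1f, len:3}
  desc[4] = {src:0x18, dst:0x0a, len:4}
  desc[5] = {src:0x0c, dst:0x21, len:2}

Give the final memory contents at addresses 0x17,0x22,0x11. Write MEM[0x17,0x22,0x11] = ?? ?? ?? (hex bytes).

MEM[0x17,0x22,0x11] = bb ae 36

D0: mem[0x23..0x28] <- [44 7c 90 f7 09 fc]
D1: mem[0x27..0x2a] <- [cc c2 3c ee]
D2: mem[0x0f..0x11] <- [86 f8 36]
D3: mem[0x1f..0x21] <- [47 d3 44]
D4: mem[0x0a..0x0d] <- [86 f8 36 ae]
D5: mem[0x21..0x22] <- [36 ae]
query mem[0x17]=0xbb, mem[0x22]=0xae, mem[0x11]=0x36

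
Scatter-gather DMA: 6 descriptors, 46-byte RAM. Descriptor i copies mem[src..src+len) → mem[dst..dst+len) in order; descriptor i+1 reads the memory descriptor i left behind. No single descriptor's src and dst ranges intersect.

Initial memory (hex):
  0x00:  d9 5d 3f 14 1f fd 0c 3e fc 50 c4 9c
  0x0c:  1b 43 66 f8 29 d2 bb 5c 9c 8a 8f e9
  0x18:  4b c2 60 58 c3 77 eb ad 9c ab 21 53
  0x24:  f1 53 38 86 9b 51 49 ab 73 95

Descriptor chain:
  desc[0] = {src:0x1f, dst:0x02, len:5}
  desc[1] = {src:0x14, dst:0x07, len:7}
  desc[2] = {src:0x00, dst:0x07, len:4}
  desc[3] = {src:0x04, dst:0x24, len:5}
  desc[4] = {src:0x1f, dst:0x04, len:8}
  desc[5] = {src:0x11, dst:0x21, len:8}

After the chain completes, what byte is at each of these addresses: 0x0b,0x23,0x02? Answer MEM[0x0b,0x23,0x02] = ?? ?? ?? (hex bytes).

MEM[0x0b,0x23,0x02] = 53 5c ad

D0: mem[0x02..0x06] <- [ad 9c ab 21 53]
D1: mem[0x07..0x0d] <- [9c 8a 8f e9 4b c2 60]
D2: mem[0x07..0x0a] <- [d9 5d ad 9c]
D3: mem[0x24..0x28] <- [ab 21 53 d9 5d]
D4: mem[0x04..0x0b] <- [ad 9c ab 21 53 ab 21 53]
D5: mem[0x21..0x28] <- [d2 bb 5c 9c 8a 8f e9 4b]
query mem[0x0b]=0x53, mem[0x23]=0x5c, mem[0x02]=0xad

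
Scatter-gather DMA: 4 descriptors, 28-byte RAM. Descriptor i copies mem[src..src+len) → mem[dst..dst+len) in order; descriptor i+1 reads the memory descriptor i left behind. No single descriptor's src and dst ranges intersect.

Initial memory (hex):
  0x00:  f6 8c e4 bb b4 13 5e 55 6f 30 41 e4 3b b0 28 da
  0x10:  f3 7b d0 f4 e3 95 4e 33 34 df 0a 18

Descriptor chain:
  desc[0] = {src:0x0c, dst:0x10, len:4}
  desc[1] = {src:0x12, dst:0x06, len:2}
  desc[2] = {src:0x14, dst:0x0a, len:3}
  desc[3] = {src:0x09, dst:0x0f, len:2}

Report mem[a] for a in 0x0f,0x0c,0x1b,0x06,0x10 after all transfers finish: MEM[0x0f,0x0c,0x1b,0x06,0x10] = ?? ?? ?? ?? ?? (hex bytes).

D0: mem[0x10..0x13] <- [3b b0 28 da]
D1: mem[0x06..0x07] <- [28 da]
D2: mem[0x0a..0x0c] <- [e3 95 4e]
D3: mem[0x0f..0x10] <- [30 e3]
query mem[0x0f]=0x30, mem[0x0c]=0x4e, mem[0x1b]=0x18, mem[0x06]=0x28, mem[0x10]=0xe3

MEM[0x0f,0x0c,0x1b,0x06,0x10] = 30 4e 18 28 e3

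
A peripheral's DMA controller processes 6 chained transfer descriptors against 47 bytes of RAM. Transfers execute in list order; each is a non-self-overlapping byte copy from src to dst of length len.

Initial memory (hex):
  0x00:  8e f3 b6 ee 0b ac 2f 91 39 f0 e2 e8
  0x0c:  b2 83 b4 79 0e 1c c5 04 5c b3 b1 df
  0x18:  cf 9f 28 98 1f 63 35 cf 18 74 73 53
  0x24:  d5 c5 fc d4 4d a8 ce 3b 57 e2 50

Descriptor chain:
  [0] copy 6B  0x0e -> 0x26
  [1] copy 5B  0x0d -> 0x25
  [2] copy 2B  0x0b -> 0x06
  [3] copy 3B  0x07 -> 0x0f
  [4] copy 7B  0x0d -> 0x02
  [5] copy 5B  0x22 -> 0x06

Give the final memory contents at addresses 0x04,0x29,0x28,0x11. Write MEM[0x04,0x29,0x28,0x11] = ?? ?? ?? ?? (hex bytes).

  after D0: wrote 6B at 0x26 = b4790e1cc504
  after D1: wrote 5B at 0x25 = 83b4790e1c
  after D2: wrote 2B at 0x06 = e8b2
  after D3: wrote 3B at 0x0f = b239f0
  after D4: wrote 7B at 0x02 = 83b4b239f0c504
  after D5: wrote 5B at 0x06 = 7353d583b4
query mem[0x04]=0xb2, mem[0x29]=0x1c, mem[0x28]=0x0e, mem[0x11]=0xf0

MEM[0x04,0x29,0x28,0x11] = b2 1c 0e f0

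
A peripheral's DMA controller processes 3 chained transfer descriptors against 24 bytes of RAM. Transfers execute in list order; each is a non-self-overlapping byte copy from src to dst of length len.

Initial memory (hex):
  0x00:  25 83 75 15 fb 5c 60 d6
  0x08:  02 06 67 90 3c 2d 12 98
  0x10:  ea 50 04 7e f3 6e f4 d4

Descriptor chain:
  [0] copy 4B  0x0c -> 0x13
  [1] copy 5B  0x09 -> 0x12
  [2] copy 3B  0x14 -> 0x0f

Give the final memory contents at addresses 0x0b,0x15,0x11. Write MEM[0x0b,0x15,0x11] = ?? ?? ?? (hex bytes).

MEM[0x0b,0x15,0x11] = 90 3c 2d

[0] 0x0c->0x13 len=4 : 3c 2d 12 98
[1] 0x09->0x12 len=5 : 06 67 90 3c 2d
[2] 0x14->0x0f len=3 : 90 3c 2d
query mem[0x0b]=0x90, mem[0x15]=0x3c, mem[0x11]=0x2d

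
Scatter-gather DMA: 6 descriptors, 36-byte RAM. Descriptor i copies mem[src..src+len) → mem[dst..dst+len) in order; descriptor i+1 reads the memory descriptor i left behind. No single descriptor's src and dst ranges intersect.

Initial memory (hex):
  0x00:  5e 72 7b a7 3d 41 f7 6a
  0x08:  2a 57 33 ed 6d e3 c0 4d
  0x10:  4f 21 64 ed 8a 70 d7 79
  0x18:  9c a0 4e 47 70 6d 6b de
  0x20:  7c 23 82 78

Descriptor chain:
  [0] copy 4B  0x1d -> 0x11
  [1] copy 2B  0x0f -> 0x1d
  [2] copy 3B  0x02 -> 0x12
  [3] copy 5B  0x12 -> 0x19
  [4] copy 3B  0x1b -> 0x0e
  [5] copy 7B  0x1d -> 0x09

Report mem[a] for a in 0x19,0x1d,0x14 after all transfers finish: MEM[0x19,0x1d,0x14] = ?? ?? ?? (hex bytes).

  after D0: wrote 4B at 0x11 = 6d6bde7c
  after D1: wrote 2B at 0x1d = 4d4f
  after D2: wrote 3B at 0x12 = 7ba73d
  after D3: wrote 5B at 0x19 = 7ba73d70d7
  after D4: wrote 3B at 0x0e = 3d70d7
  after D5: wrote 7B at 0x09 = d74fde7c238278
query mem[0x19]=0x7b, mem[0x1d]=0xd7, mem[0x14]=0x3d

MEM[0x19,0x1d,0x14] = 7b d7 3d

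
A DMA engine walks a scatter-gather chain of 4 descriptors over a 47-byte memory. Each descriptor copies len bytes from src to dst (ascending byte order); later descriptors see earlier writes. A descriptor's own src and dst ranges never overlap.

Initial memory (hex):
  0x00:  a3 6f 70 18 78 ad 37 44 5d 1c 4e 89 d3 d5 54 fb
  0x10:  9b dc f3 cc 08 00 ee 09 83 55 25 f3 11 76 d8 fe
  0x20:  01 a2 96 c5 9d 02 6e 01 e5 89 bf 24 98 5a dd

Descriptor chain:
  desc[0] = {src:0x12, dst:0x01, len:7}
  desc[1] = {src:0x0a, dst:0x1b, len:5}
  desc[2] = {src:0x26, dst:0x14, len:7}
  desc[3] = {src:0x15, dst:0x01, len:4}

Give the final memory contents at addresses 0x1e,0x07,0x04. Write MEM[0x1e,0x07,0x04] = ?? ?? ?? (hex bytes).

MEM[0x1e,0x07,0x04] = d5 83 bf

[0] 0x12->0x01 len=7 : f3 cc 08 00 ee 09 83
[1] 0x0a->0x1b len=5 : 4e 89 d3 d5 54
[2] 0x26->0x14 len=7 : 6e 01 e5 89 bf 24 98
[3] 0x15->0x01 len=4 : 01 e5 89 bf
query mem[0x1e]=0xd5, mem[0x07]=0x83, mem[0x04]=0xbf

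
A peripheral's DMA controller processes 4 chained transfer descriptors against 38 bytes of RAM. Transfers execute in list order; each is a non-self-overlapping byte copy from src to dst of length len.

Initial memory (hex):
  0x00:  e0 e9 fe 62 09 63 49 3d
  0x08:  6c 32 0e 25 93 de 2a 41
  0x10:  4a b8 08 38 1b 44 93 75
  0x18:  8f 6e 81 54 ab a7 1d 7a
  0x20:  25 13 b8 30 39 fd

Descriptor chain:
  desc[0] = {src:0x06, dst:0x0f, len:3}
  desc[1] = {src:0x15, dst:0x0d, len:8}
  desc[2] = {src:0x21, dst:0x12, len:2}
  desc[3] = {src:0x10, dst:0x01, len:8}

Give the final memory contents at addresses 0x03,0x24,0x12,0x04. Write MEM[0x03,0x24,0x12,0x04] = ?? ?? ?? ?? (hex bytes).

[0] 0x06->0x0f len=3 : 49 3d 6c
[1] 0x15->0x0d len=8 : 44 93 75 8f 6e 81 54 ab
[2] 0x21->0x12 len=2 : 13 b8
[3] 0x10->0x01 len=8 : 8f 6e 13 b8 ab 44 93 75
query mem[0x03]=0x13, mem[0x24]=0x39, mem[0x12]=0x13, mem[0x04]=0xb8

MEM[0x03,0x24,0x12,0x04] = 13 39 13 b8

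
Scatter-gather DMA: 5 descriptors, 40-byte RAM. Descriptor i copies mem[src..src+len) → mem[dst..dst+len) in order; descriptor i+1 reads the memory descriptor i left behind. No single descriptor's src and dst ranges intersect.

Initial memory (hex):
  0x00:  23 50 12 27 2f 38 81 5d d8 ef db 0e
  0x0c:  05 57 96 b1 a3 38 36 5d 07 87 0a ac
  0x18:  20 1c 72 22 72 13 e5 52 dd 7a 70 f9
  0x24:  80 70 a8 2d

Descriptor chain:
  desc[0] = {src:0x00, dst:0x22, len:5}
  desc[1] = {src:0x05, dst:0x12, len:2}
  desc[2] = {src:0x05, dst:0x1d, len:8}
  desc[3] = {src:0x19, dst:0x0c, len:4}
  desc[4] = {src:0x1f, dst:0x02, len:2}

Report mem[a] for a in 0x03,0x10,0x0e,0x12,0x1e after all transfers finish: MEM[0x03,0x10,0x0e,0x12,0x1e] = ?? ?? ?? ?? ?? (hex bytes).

MEM[0x03,0x10,0x0e,0x12,0x1e] = d8 a3 22 38 81

#0 dst[0x22+5] := {0x23,0x50,0x12,0x27,0x2f}
#1 dst[0x12+2] := {0x38,0x81}
#2 dst[0x1d+8] := {0x38,0x81,0x5d,0xd8,0xef,0xdb,0x0e,0x05}
#3 dst[0x0c+4] := {0x1c,0x72,0x22,0x72}
#4 dst[0x02+2] := {0x5d,0xd8}
query mem[0x03]=0xd8, mem[0x10]=0xa3, mem[0x0e]=0x22, mem[0x12]=0x38, mem[0x1e]=0x81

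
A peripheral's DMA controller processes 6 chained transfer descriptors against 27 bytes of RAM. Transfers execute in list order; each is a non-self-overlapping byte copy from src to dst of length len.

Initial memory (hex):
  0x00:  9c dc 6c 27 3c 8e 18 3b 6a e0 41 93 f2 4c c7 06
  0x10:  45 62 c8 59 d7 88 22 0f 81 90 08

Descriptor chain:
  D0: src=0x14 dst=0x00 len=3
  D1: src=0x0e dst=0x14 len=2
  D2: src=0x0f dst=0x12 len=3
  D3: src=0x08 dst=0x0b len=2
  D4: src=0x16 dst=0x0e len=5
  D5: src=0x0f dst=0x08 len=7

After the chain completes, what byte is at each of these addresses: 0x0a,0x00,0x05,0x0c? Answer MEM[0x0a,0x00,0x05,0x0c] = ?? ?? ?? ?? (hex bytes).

#0 dst[0x00+3] := {0xd7,0x88,0x22}
#1 dst[0x14+2] := {0xc7,0x06}
#2 dst[0x12+3] := {0x06,0x45,0x62}
#3 dst[0x0b+2] := {0x6a,0xe0}
#4 dst[0x0e+5] := {0x22,0x0f,0x81,0x90,0x08}
#5 dst[0x08+7] := {0x0f,0x81,0x90,0x08,0x45,0x62,0x06}
query mem[0x0a]=0x90, mem[0x00]=0xd7, mem[0x05]=0x8e, mem[0x0c]=0x45

MEM[0x0a,0x00,0x05,0x0c] = 90 d7 8e 45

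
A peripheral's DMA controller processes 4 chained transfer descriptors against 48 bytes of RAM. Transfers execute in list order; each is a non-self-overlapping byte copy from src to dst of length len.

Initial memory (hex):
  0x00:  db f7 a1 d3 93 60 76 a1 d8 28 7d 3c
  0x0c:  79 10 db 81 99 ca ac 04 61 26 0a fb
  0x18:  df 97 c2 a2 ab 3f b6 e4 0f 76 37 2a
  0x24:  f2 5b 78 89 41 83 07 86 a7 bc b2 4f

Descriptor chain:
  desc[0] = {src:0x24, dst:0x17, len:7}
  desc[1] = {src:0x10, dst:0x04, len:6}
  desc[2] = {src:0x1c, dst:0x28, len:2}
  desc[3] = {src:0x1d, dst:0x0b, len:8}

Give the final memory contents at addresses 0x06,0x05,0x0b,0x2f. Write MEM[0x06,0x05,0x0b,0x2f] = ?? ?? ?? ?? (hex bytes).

MEM[0x06,0x05,0x0b,0x2f] = ac ca 07 4f

[0] 0x24->0x17 len=7 : f2 5b 78 89 41 83 07
[1] 0x10->0x04 len=6 : 99 ca ac 04 61 26
[2] 0x1c->0x28 len=2 : 83 07
[3] 0x1d->0x0b len=8 : 07 b6 e4 0f 76 37 2a f2
query mem[0x06]=0xac, mem[0x05]=0xca, mem[0x0b]=0x07, mem[0x2f]=0x4f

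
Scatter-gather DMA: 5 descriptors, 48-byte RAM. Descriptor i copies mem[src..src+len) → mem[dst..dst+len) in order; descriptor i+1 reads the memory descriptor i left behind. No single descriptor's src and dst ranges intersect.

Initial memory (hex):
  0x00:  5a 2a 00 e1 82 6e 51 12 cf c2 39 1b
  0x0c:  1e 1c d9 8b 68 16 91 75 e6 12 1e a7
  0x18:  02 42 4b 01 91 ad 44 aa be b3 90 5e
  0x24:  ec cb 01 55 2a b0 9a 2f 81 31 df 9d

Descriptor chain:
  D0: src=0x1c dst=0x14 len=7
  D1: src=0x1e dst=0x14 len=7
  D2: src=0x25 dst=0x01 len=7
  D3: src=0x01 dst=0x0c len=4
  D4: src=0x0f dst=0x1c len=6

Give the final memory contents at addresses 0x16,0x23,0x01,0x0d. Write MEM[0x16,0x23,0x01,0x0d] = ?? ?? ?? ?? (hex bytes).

MEM[0x16,0x23,0x01,0x0d] = be 5e cb 01

  after D0: wrote 7B at 0x14 = 91ad44aabeb390
  after D1: wrote 7B at 0x14 = 44aabeb3905eec
  after D2: wrote 7B at 0x01 = cb01552ab09a2f
  after D3: wrote 4B at 0x0c = cb01552a
  after D4: wrote 6B at 0x1c = 2a6816917544
query mem[0x16]=0xbe, mem[0x23]=0x5e, mem[0x01]=0xcb, mem[0x0d]=0x01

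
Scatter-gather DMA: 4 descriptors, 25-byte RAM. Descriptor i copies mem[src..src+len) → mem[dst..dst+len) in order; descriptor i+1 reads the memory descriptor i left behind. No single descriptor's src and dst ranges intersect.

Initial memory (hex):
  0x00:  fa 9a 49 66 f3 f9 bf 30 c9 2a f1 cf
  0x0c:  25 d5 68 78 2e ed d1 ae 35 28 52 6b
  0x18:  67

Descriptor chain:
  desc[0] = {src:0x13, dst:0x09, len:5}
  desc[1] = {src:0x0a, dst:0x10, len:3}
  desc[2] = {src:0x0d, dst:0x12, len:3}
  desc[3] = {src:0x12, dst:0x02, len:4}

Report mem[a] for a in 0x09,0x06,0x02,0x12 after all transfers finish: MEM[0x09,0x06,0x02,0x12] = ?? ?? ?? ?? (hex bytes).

#0 dst[0x09+5] := {0xae,0x35,0x28,0x52,0x6b}
#1 dst[0x10+3] := {0x35,0x28,0x52}
#2 dst[0x12+3] := {0x6b,0x68,0x78}
#3 dst[0x02+4] := {0x6b,0x68,0x78,0x28}
query mem[0x09]=0xae, mem[0x06]=0xbf, mem[0x02]=0x6b, mem[0x12]=0x6b

MEM[0x09,0x06,0x02,0x12] = ae bf 6b 6b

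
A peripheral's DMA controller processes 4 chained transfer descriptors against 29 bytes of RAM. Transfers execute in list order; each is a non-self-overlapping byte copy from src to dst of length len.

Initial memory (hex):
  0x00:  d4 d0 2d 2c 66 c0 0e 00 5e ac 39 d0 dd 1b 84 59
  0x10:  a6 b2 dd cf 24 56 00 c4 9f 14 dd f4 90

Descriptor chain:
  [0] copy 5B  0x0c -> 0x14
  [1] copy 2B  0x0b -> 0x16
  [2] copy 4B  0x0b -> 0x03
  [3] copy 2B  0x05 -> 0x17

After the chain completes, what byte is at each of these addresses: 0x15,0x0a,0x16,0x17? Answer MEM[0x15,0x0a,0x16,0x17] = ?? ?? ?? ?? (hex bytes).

MEM[0x15,0x0a,0x16,0x17] = 1b 39 d0 1b

[0] 0x0c->0x14 len=5 : dd 1b 84 59 a6
[1] 0x0b->0x16 len=2 : d0 dd
[2] 0x0b->0x03 len=4 : d0 dd 1b 84
[3] 0x05->0x17 len=2 : 1b 84
query mem[0x15]=0x1b, mem[0x0a]=0x39, mem[0x16]=0xd0, mem[0x17]=0x1b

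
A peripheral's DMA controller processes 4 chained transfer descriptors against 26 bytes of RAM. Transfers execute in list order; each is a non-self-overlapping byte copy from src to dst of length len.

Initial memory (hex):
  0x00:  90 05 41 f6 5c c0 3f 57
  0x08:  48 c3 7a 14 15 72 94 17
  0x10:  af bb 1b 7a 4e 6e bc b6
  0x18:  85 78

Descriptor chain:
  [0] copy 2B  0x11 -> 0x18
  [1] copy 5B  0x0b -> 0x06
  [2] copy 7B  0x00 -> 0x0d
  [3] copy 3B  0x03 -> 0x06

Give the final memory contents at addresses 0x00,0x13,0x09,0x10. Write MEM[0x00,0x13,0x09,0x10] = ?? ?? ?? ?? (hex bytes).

[0] 0x11->0x18 len=2 : bb 1b
[1] 0x0b->0x06 len=5 : 14 15 72 94 17
[2] 0x00->0x0d len=7 : 90 05 41 f6 5c c0 14
[3] 0x03->0x06 len=3 : f6 5c c0
query mem[0x00]=0x90, mem[0x13]=0x14, mem[0x09]=0x94, mem[0x10]=0xf6

MEM[0x00,0x13,0x09,0x10] = 90 14 94 f6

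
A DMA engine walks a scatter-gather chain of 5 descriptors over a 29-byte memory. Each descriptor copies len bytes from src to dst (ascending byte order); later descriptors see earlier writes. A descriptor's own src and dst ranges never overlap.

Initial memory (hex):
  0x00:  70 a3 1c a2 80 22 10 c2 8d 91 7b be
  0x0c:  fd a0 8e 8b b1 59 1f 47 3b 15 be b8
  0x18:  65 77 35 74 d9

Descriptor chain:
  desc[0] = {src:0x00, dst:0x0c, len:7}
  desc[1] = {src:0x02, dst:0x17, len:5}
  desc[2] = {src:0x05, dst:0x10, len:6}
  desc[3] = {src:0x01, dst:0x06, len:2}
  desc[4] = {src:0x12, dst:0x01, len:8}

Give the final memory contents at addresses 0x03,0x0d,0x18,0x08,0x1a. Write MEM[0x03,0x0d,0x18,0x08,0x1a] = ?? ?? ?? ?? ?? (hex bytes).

MEM[0x03,0x0d,0x18,0x08,0x1a] = 91 a3 a2 80 22

[0] 0x00->0x0c len=7 : 70 a3 1c a2 80 22 10
[1] 0x02->0x17 len=5 : 1c a2 80 22 10
[2] 0x05->0x10 len=6 : 22 10 c2 8d 91 7b
[3] 0x01->0x06 len=2 : a3 1c
[4] 0x12->0x01 len=8 : c2 8d 91 7b be 1c a2 80
query mem[0x03]=0x91, mem[0x0d]=0xa3, mem[0x18]=0xa2, mem[0x08]=0x80, mem[0x1a]=0x22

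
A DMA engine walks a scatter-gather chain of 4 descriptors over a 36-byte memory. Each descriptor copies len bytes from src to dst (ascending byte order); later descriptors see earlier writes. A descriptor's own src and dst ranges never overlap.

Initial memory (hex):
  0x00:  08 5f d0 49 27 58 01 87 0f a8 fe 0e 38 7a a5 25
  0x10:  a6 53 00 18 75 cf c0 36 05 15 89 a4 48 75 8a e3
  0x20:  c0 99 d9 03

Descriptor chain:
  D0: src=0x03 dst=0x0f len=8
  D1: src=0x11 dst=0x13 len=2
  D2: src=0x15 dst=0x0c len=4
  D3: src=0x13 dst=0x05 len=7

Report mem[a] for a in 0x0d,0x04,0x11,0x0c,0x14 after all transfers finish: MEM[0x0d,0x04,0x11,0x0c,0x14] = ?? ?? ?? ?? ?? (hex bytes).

#0 dst[0x0f+8] := {0x49,0x27,0x58,0x01,0x87,0x0f,0xa8,0xfe}
#1 dst[0x13+2] := {0x58,0x01}
#2 dst[0x0c+4] := {0xa8,0xfe,0x36,0x05}
#3 dst[0x05+7] := {0x58,0x01,0xa8,0xfe,0x36,0x05,0x15}
query mem[0x0d]=0xfe, mem[0x04]=0x27, mem[0x11]=0x58, mem[0x0c]=0xa8, mem[0x14]=0x01

MEM[0x0d,0x04,0x11,0x0c,0x14] = fe 27 58 a8 01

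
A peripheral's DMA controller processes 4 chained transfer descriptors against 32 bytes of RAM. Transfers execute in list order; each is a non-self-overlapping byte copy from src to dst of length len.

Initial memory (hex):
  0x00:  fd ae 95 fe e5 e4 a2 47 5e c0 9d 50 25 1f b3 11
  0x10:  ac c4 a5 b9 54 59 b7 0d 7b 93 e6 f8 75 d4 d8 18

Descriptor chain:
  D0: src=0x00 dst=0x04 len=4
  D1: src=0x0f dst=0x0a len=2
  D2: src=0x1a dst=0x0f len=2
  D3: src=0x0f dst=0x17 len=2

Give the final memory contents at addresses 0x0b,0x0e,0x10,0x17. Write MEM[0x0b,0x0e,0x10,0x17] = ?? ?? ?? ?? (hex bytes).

MEM[0x0b,0x0e,0x10,0x17] = ac b3 f8 e6

  after D0: wrote 4B at 0x04 = fdae95fe
  after D1: wrote 2B at 0x0a = 11ac
  after D2: wrote 2B at 0x0f = e6f8
  after D3: wrote 2B at 0x17 = e6f8
query mem[0x0b]=0xac, mem[0x0e]=0xb3, mem[0x10]=0xf8, mem[0x17]=0xe6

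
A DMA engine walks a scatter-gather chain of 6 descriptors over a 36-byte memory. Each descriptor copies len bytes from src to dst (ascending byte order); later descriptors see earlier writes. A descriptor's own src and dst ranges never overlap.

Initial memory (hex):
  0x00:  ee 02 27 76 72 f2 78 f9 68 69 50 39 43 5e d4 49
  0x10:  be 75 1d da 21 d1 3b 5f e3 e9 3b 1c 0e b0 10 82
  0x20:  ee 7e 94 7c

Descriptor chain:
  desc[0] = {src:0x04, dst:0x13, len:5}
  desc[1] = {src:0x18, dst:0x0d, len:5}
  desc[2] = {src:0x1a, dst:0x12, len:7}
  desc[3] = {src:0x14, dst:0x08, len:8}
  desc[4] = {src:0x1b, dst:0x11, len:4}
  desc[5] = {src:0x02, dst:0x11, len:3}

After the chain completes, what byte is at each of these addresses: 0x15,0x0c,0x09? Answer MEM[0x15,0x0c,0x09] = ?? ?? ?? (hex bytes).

MEM[0x15,0x0c,0x09] = b0 ee b0

#0 dst[0x13+5] := {0x72,0xf2,0x78,0xf9,0x68}
#1 dst[0x0d+5] := {0xe3,0xe9,0x3b,0x1c,0x0e}
#2 dst[0x12+7] := {0x3b,0x1c,0x0e,0xb0,0x10,0x82,0xee}
#3 dst[0x08+8] := {0x0e,0xb0,0x10,0x82,0xee,0xe9,0x3b,0x1c}
#4 dst[0x11+4] := {0x1c,0x0e,0xb0,0x10}
#5 dst[0x11+3] := {0x27,0x76,0x72}
query mem[0x15]=0xb0, mem[0x0c]=0xee, mem[0x09]=0xb0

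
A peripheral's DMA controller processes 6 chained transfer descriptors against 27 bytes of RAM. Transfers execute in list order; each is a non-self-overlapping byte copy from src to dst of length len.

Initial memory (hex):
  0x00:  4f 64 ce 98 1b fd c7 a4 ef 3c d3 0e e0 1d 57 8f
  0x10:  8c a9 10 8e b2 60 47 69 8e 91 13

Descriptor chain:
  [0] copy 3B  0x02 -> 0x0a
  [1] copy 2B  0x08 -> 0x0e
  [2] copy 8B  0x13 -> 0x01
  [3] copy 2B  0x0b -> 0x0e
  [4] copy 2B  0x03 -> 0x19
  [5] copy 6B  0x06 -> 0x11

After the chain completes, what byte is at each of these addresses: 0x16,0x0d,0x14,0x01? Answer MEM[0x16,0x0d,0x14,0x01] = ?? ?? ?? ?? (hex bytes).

MEM[0x16,0x0d,0x14,0x01] = 98 1d 3c 8e

D0: mem[0x0a..0x0c] <- [ce 98 1b]
D1: mem[0x0e..0x0f] <- [ef 3c]
D2: mem[0x01..0x08] <- [8e b2 60 47 69 8e 91 13]
D3: mem[0x0e..0x0f] <- [98 1b]
D4: mem[0x19..0x1a] <- [60 47]
D5: mem[0x11..0x16] <- [8e 91 13 3c ce 98]
query mem[0x16]=0x98, mem[0x0d]=0x1d, mem[0x14]=0x3c, mem[0x01]=0x8e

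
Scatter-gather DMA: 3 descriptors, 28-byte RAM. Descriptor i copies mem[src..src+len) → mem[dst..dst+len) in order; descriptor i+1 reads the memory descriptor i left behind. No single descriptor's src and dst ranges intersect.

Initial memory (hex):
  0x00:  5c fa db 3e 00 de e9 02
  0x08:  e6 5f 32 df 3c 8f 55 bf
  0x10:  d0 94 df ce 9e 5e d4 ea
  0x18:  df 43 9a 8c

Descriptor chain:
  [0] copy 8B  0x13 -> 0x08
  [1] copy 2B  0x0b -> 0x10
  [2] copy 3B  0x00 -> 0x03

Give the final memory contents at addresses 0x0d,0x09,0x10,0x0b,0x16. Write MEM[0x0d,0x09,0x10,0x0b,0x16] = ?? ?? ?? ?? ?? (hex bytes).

MEM[0x0d,0x09,0x10,0x0b,0x16] = df 9e d4 d4 d4

D0: mem[0x08..0x0f] <- [ce 9e 5e d4 ea df 43 9a]
D1: mem[0x10..0x11] <- [d4 ea]
D2: mem[0x03..0x05] <- [5c fa db]
query mem[0x0d]=0xdf, mem[0x09]=0x9e, mem[0x10]=0xd4, mem[0x0b]=0xd4, mem[0x16]=0xd4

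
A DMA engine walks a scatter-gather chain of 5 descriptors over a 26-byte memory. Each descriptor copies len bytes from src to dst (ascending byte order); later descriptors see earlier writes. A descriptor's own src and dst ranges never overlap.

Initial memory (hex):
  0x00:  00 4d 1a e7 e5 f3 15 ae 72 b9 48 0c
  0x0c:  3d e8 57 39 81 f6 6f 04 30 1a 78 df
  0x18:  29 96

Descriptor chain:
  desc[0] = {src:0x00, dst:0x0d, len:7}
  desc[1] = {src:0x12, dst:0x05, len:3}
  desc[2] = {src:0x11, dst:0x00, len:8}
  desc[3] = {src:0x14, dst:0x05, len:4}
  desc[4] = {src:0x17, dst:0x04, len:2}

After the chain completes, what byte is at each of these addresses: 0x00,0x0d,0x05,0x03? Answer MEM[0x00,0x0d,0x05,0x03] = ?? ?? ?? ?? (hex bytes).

MEM[0x00,0x0d,0x05,0x03] = e5 00 29 30

#0 dst[0x0d+7] := {0x00,0x4d,0x1a,0xe7,0xe5,0xf3,0x15}
#1 dst[0x05+3] := {0xf3,0x15,0x30}
#2 dst[0x00+8] := {0xe5,0xf3,0x15,0x30,0x1a,0x78,0xdf,0x29}
#3 dst[0x05+4] := {0x30,0x1a,0x78,0xdf}
#4 dst[0x04+2] := {0xdf,0x29}
query mem[0x00]=0xe5, mem[0x0d]=0x00, mem[0x05]=0x29, mem[0x03]=0x30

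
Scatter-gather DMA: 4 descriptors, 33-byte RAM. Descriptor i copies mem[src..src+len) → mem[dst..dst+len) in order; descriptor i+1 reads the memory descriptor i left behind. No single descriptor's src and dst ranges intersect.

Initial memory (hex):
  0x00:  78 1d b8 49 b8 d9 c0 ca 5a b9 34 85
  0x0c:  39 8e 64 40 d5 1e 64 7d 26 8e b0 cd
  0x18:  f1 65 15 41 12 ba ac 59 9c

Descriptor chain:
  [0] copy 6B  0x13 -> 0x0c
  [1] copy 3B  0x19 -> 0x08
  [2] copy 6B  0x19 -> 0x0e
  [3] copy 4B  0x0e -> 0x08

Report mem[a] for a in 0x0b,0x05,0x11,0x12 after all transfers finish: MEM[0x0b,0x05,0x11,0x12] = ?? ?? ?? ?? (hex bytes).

[0] 0x13->0x0c len=6 : 7d 26 8e b0 cd f1
[1] 0x19->0x08 len=3 : 65 15 41
[2] 0x19->0x0e len=6 : 65 15 41 12 ba ac
[3] 0x0e->0x08 len=4 : 65 15 41 12
query mem[0x0b]=0x12, mem[0x05]=0xd9, mem[0x11]=0x12, mem[0x12]=0xba

MEM[0x0b,0x05,0x11,0x12] = 12 d9 12 ba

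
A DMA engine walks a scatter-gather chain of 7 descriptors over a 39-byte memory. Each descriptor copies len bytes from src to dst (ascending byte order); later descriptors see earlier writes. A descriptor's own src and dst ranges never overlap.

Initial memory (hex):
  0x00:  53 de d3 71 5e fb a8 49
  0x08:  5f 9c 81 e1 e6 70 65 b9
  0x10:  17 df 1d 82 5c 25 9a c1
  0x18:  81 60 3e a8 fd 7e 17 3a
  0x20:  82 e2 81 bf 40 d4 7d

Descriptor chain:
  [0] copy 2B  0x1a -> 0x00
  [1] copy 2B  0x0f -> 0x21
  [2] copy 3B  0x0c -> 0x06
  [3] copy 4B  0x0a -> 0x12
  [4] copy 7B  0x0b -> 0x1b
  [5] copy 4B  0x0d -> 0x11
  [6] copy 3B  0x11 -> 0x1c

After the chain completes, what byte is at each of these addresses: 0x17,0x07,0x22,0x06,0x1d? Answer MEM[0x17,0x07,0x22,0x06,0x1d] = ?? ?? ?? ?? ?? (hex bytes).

MEM[0x17,0x07,0x22,0x06,0x1d] = c1 70 17 e6 65

[0] 0x1a->0x00 len=2 : 3e a8
[1] 0x0f->0x21 len=2 : b9 17
[2] 0x0c->0x06 len=3 : e6 70 65
[3] 0x0a->0x12 len=4 : 81 e1 e6 70
[4] 0x0b->0x1b len=7 : e1 e6 70 65 b9 17 df
[5] 0x0d->0x11 len=4 : 70 65 b9 17
[6] 0x11->0x1c len=3 : 70 65 b9
query mem[0x17]=0xc1, mem[0x07]=0x70, mem[0x22]=0x17, mem[0x06]=0xe6, mem[0x1d]=0x65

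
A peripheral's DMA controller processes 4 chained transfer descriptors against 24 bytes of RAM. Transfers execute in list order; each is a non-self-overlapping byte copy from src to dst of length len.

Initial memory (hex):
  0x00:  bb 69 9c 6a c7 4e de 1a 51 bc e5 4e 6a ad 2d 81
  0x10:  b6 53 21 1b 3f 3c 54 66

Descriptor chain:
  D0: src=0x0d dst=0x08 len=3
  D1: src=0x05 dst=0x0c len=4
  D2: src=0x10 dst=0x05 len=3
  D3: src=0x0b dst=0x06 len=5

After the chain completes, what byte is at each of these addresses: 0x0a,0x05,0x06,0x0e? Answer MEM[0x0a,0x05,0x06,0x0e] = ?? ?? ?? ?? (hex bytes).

  after D0: wrote 3B at 0x08 = ad2d81
  after D1: wrote 4B at 0x0c = 4ede1aad
  after D2: wrote 3B at 0x05 = b65321
  after D3: wrote 5B at 0x06 = 4e4ede1aad
query mem[0x0a]=0xad, mem[0x05]=0xb6, mem[0x06]=0x4e, mem[0x0e]=0x1a

MEM[0x0a,0x05,0x06,0x0e] = ad b6 4e 1a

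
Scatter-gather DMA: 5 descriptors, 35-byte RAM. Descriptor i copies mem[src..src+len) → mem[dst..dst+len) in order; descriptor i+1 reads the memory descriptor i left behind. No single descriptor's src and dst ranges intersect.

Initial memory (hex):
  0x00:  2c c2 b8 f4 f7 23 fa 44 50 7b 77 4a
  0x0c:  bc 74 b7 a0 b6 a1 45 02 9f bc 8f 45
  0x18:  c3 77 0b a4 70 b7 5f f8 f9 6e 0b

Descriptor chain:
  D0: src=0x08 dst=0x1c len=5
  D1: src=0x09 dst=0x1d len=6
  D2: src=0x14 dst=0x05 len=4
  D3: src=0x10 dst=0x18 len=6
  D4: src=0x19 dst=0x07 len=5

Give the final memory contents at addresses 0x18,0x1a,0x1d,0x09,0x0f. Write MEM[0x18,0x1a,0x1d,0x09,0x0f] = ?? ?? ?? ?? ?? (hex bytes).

[0] 0x08->0x1c len=5 : 50 7b 77 4a bc
[1] 0x09->0x1d len=6 : 7b 77 4a bc 74 b7
[2] 0x14->0x05 len=4 : 9f bc 8f 45
[3] 0x10->0x18 len=6 : b6 a1 45 02 9f bc
[4] 0x19->0x07 len=5 : a1 45 02 9f bc
query mem[0x18]=0xb6, mem[0x1a]=0x45, mem[0x1d]=0xbc, mem[0x09]=0x02, mem[0x0f]=0xa0

MEM[0x18,0x1a,0x1d,0x09,0x0f] = b6 45 bc 02 a0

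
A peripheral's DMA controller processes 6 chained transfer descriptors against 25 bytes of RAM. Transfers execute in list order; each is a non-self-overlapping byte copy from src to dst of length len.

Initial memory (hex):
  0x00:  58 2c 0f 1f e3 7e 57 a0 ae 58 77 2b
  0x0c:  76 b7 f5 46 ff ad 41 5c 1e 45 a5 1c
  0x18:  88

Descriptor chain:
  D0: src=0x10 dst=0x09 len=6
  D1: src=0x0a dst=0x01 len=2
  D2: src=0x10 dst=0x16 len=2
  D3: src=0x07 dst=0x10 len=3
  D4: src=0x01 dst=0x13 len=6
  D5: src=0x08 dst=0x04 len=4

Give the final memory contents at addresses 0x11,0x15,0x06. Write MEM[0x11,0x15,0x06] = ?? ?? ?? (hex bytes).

[0] 0x10->0x09 len=6 : ff ad 41 5c 1e 45
[1] 0x0a->0x01 len=2 : ad 41
[2] 0x10->0x16 len=2 : ff ad
[3] 0x07->0x10 len=3 : a0 ae ff
[4] 0x01->0x13 len=6 : ad 41 1f e3 7e 57
[5] 0x08->0x04 len=4 : ae ff ad 41
query mem[0x11]=0xae, mem[0x15]=0x1f, mem[0x06]=0xad

MEM[0x11,0x15,0x06] = ae 1f ad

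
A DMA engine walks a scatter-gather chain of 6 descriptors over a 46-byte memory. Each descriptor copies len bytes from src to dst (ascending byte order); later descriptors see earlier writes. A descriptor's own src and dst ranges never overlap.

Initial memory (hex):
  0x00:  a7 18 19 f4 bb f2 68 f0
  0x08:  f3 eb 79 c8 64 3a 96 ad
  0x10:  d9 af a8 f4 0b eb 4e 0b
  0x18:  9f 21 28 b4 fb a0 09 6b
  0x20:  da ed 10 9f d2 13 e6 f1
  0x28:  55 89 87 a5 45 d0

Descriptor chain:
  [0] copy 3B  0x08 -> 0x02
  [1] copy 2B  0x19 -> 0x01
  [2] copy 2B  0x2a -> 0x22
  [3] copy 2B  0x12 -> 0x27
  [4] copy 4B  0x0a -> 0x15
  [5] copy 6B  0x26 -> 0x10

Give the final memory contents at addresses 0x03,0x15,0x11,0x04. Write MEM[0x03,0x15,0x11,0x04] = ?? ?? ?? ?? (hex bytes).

D0: mem[0x02..0x04] <- [f3 eb 79]
D1: mem[0x01..0x02] <- [21 28]
D2: mem[0x22..0x23] <- [87 a5]
D3: mem[0x27..0x28] <- [a8 f4]
D4: mem[0x15..0x18] <- [79 c8 64 3a]
D5: mem[0x10..0x15] <- [e6 a8 f4 89 87 a5]
query mem[0x03]=0xeb, mem[0x15]=0xa5, mem[0x11]=0xa8, mem[0x04]=0x79

MEM[0x03,0x15,0x11,0x04] = eb a5 a8 79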